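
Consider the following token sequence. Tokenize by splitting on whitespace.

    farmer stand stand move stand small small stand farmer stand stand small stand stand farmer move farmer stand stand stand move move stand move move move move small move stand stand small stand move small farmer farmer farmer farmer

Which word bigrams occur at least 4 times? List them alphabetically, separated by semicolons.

Bigram counts meeting the condition (at least 4 times):
  move move: 4
  stand move: 4
  stand stand: 6

move move; stand move; stand stand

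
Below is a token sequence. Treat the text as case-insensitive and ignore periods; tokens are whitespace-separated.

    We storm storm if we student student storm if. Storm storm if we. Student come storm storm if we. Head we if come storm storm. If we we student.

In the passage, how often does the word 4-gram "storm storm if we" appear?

Scanning the 26 overlapping 4-gram windows for "storm storm if we":
  position 2–5: storm storm if we
  position 10–13: storm storm if we
  position 16–19: storm storm if we
  position 24–27: storm storm if we

4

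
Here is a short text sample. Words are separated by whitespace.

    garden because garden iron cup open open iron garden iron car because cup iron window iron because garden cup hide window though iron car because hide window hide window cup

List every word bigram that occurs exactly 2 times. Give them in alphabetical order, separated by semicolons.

because garden; car because; garden iron; iron car

Bigram counts meeting the condition (exactly 2 times):
  because garden: 2
  car because: 2
  garden iron: 2
  iron car: 2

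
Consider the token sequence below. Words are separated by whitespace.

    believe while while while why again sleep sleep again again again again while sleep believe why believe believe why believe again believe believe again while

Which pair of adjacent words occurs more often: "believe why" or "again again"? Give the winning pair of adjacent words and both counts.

"believe why": 2 occurrences
"again again": 3 occurrences

"again again" (3 vs 2)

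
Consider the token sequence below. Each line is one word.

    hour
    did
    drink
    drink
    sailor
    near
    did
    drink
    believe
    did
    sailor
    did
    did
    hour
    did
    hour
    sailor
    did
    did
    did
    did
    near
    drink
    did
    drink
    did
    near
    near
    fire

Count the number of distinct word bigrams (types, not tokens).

18

29 tokens → 28 bigram windows in total.
Repeated bigrams (each contributes count−1 duplicates):
  did did: 4
  did drink: 3
  did hour: 2
  did near: 2
  drink did: 2
  hour did: 2
  sailor did: 2
10 duplicate windows → 28 − 10 = 18 distinct.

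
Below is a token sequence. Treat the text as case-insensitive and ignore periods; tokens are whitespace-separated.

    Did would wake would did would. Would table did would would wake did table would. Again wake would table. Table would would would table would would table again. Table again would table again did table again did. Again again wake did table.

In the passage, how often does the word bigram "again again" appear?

1

Scanning the 41 overlapping bigram windows for "again again":
  position 38–39: again again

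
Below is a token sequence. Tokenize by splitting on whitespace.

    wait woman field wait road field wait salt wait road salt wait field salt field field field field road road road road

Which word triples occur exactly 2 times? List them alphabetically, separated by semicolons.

Trigram counts meeting the condition (exactly 2 times):
  field field field: 2
  road road road: 2

field field field; road road road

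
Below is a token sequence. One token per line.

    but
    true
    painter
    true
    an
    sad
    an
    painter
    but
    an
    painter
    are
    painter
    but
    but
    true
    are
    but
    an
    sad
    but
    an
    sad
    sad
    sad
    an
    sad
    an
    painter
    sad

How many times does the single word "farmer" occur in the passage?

0

Scanning the 30 tokens for "farmer":
  (none found)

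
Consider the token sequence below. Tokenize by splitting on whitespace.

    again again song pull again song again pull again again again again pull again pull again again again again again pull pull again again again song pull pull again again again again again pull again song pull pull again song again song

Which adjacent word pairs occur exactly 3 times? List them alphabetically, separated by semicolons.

Bigram counts meeting the condition (exactly 3 times):
  pull pull: 3
  song pull: 3

pull pull; song pull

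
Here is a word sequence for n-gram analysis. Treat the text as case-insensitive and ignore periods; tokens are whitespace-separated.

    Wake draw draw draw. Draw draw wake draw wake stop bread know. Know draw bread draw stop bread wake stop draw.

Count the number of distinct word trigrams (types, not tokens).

17

21 tokens → 19 trigram windows in total.
Repeated trigrams (each contributes count−1 duplicates):
  draw draw draw: 3
2 duplicate windows → 19 − 2 = 17 distinct.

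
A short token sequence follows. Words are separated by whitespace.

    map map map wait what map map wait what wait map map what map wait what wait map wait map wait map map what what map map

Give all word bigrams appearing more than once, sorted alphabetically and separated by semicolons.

map map; map wait; map what; wait map; wait what; what map; what wait

Bigram counts meeting the condition (more than once):
  map map: 6
  map wait: 5
  map what: 2
  wait map: 4
  wait what: 3
  what map: 3
  what wait: 2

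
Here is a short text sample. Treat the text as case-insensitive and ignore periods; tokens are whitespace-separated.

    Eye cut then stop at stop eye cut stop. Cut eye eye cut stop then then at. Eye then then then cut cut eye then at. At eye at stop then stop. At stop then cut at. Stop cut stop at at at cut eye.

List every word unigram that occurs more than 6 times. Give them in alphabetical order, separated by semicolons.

at; cut; eye; stop; then

Unigram counts meeting the condition (more than 6 times):
  at: 10
  cut: 9
  eye: 8
  stop: 9
  then: 9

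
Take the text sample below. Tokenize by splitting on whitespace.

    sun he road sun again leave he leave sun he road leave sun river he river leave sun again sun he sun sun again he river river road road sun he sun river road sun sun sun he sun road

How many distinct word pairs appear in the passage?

21

40 tokens → 39 bigram windows in total.
Repeated bigrams (each contributes count−1 duplicates):
  sun he: 5
  he sun: 3
  leave sun: 3
  road sun: 3
  sun again: 3
  sun sun: 3
  he river: 2
  he road: 2
  … (2 more repeated)
18 duplicate windows → 39 − 18 = 21 distinct.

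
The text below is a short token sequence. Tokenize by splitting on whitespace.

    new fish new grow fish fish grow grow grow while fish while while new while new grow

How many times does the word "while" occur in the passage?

Scanning the 17 tokens for "while":
  position 10: while
  position 12: while
  position 13: while
  position 15: while

4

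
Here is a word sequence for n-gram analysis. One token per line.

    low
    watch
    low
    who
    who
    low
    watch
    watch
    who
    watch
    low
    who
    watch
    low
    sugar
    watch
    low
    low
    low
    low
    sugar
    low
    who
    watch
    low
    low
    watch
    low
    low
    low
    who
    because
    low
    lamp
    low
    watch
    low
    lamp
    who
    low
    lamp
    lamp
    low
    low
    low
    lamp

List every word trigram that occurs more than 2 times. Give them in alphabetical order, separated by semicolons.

Trigram counts meeting the condition (more than 2 times):
  low low low: 4
  low watch low: 3
  watch low low: 3
  who watch low: 3

low low low; low watch low; watch low low; who watch low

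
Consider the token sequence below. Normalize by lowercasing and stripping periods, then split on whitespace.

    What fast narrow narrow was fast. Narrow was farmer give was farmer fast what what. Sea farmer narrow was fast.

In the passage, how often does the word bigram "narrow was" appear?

Scanning the 19 overlapping bigram windows for "narrow was":
  position 4–5: narrow was
  position 7–8: narrow was
  position 18–19: narrow was

3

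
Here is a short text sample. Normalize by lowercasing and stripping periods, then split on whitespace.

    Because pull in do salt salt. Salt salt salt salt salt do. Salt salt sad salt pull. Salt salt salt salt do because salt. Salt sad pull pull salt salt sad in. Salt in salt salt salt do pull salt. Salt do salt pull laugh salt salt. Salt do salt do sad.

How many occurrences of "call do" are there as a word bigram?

0

Scanning the 51 overlapping bigram windows for "call do":
  (none found)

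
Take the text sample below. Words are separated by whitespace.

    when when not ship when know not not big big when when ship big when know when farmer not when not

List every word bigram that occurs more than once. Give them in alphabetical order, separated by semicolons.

big when; when know; when not; when when

Bigram counts meeting the condition (more than once):
  big when: 2
  when know: 2
  when not: 2
  when when: 2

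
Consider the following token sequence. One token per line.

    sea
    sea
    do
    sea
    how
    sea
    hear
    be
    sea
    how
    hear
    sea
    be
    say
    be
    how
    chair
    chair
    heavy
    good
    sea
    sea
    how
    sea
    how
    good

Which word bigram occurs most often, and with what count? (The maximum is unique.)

"sea how", 4 times

Bigram frequencies (highest first):
  sea how: 4
  sea sea: 2
  how sea: 2
  sea do: 1
  do sea: 1
  sea hear: 1
  … (14 more, each ≤ 1)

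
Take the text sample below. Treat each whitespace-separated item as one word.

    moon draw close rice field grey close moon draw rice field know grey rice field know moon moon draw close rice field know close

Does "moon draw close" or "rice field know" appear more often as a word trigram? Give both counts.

"moon draw close": 2 occurrences
"rice field know": 3 occurrences

"rice field know" (3 vs 2)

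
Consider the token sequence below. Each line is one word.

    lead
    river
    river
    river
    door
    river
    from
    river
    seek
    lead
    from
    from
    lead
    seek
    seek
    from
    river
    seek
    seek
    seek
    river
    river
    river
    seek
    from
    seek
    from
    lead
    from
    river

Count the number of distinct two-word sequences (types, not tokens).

30 tokens → 29 bigram windows in total.
Repeated bigrams (each contributes count−1 duplicates):
  river river: 4
  from river: 3
  river seek: 3
  seek from: 3
  seek seek: 3
  from lead: 2
  lead from: 2
13 duplicate windows → 29 − 13 = 16 distinct.

16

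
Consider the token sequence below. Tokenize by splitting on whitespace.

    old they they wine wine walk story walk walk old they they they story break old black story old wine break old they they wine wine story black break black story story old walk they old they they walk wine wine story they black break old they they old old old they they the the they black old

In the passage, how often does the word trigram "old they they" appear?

6

Scanning the 56 overlapping trigram windows for "old they they":
  position 1–3: old they they
  position 10–12: old they they
  position 22–24: old they they
  position 36–38: old they they
  position 46–48: old they they
  position 51–53: old they they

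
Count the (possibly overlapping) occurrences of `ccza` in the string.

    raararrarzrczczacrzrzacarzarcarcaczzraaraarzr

0

Sliding a length-4 window over the 45 characters (42 positions):
  (no match at any position)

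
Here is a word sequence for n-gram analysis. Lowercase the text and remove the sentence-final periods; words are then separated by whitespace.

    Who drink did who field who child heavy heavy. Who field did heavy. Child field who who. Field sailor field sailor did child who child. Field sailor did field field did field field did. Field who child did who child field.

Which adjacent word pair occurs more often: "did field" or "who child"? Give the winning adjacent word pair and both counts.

"who child" (4 vs 3)

"did field": 3 occurrences
"who child": 4 occurrences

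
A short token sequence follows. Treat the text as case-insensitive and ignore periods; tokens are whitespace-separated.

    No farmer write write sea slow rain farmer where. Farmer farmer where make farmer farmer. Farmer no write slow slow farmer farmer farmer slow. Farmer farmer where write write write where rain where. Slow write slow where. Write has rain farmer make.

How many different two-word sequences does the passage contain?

42 tokens → 41 bigram windows in total.
Repeated bigrams (each contributes count−1 duplicates):
  farmer farmer: 6
  farmer where: 3
  write write: 3
  rain farmer: 2
  slow farmer: 2
  where write: 2
  write slow: 2
13 duplicate windows → 41 − 13 = 28 distinct.

28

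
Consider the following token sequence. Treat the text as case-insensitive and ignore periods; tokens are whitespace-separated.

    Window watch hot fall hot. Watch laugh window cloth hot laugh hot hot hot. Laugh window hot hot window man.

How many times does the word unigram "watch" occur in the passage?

Scanning the 20 tokens for "watch":
  position 2: watch
  position 6: watch

2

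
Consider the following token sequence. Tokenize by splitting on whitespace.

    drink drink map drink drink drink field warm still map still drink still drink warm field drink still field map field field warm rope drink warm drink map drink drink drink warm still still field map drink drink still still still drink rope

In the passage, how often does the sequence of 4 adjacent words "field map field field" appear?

1

Scanning the 40 overlapping 4-gram windows for "field map field field":
  position 19–22: field map field field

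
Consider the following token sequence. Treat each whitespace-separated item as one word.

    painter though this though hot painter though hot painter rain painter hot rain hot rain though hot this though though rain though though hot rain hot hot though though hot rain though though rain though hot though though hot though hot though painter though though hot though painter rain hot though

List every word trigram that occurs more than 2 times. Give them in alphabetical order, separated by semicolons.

Trigram counts meeting the condition (more than 2 times):
  though hot though: 4
  though though hot: 4

though hot though; though though hot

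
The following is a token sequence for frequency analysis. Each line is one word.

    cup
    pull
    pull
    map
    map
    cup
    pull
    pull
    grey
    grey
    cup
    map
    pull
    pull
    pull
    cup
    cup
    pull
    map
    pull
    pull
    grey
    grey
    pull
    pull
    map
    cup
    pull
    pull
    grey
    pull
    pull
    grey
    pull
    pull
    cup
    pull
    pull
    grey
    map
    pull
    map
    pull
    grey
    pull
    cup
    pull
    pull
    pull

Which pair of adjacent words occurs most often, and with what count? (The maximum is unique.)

"pull pull", 12 times

Bigram frequencies (highest first):
  pull pull: 12
  cup pull: 6
  pull grey: 6
  pull map: 4
  map pull: 4
  grey pull: 4
  … (8 more, each ≤ 3)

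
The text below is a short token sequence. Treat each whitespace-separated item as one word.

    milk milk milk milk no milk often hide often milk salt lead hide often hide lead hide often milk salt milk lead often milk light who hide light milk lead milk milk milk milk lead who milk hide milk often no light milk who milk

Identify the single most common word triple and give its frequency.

"milk milk milk", 4 times

Trigram frequencies (highest first):
  milk milk milk: 4
  hide often milk: 2
  often milk salt: 2
  lead hide often: 2
  milk milk no: 1
  milk no milk: 1
  … (31 more, each ≤ 1)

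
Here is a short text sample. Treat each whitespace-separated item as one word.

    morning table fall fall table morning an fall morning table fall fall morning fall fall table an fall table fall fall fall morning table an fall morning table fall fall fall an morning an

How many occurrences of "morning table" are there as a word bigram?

4

Scanning the 33 overlapping bigram windows for "morning table":
  position 1–2: morning table
  position 9–10: morning table
  position 23–24: morning table
  position 27–28: morning table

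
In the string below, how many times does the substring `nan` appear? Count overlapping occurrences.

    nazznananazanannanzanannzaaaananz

6

Sliding a length-3 window over the 33 characters (31 positions):
  position 5–7: nan
  position 7–9: nan
  position 13–15: nan
  position 16–18: nan
  position 21–23: nan
  position 30–32: nan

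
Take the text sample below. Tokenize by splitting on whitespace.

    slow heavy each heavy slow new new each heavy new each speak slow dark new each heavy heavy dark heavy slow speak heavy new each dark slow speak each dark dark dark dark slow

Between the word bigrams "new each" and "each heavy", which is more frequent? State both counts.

"new each": 4 occurrences
"each heavy": 3 occurrences

"new each" (4 vs 3)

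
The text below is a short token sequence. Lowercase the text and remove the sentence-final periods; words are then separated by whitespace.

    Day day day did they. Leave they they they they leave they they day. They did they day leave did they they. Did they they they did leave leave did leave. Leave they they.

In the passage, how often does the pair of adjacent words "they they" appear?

8

Scanning the 33 overlapping bigram windows for "they they":
  position 7–8: they they
  position 8–9: they they
  position 9–10: they they
  position 12–13: they they
  position 21–22: they they
  position 24–25: they they
  position 25–26: they they
  position 33–34: they they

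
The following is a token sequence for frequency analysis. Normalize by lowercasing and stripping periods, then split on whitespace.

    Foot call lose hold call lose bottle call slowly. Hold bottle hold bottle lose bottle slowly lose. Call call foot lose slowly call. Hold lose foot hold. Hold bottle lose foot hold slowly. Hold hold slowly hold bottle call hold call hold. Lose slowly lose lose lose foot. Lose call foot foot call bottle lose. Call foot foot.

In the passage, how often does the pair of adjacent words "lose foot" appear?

3

Scanning the 57 overlapping bigram windows for "lose foot":
  position 25–26: lose foot
  position 30–31: lose foot
  position 47–48: lose foot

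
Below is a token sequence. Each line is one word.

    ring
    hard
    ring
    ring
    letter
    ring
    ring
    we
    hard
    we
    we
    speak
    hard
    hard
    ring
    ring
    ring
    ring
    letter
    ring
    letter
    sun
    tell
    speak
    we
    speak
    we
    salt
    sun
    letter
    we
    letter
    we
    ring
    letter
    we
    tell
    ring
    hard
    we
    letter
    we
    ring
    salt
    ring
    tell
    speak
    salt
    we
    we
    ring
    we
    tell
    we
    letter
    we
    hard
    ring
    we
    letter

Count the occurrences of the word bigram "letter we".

Scanning the 59 overlapping bigram windows for "letter we":
  position 30–31: letter we
  position 32–33: letter we
  position 35–36: letter we
  position 41–42: letter we
  position 55–56: letter we

5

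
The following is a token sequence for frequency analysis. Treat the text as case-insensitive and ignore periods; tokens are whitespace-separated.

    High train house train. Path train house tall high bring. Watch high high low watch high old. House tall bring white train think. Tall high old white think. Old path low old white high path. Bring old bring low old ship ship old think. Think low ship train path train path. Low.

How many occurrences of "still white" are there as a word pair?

0

Scanning the 51 overlapping bigram windows for "still white":
  (none found)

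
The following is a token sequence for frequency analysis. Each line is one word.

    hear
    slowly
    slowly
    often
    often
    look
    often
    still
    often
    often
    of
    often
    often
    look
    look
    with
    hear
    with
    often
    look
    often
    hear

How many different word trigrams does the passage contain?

18

22 tokens → 20 trigram windows in total.
Repeated trigrams (each contributes count−1 duplicates):
  often look often: 2
  often often look: 2
2 duplicate windows → 20 − 2 = 18 distinct.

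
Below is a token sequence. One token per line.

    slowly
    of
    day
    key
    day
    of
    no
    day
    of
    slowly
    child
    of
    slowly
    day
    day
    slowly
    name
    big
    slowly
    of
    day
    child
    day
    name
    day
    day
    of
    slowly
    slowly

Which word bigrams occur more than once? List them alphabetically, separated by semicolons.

Bigram counts meeting the condition (more than once):
  day day: 2
  day of: 3
  of day: 2
  of slowly: 3
  slowly of: 2

day day; day of; of day; of slowly; slowly of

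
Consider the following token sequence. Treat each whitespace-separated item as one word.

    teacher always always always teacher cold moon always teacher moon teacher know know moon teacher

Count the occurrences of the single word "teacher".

Scanning the 15 tokens for "teacher":
  position 1: teacher
  position 5: teacher
  position 9: teacher
  position 11: teacher
  position 15: teacher

5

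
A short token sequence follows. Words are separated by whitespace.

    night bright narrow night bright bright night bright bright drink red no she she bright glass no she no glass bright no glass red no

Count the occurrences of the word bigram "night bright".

3

Scanning the 24 overlapping bigram windows for "night bright":
  position 1–2: night bright
  position 4–5: night bright
  position 7–8: night bright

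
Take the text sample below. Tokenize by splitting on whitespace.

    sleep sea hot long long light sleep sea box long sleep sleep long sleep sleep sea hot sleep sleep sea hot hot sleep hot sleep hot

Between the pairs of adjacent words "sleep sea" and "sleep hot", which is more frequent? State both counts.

"sleep sea": 4 occurrences
"sleep hot": 2 occurrences

"sleep sea" (4 vs 2)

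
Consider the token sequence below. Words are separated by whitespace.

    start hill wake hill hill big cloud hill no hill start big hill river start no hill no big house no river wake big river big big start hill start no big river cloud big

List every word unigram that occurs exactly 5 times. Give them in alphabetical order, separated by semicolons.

Unigram counts meeting the condition (exactly 5 times):
  no: 5
  start: 5

no; start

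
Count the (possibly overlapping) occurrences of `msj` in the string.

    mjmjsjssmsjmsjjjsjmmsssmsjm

Sliding a length-3 window over the 27 characters (25 positions):
  position 9–11: msj
  position 12–14: msj
  position 24–26: msj

3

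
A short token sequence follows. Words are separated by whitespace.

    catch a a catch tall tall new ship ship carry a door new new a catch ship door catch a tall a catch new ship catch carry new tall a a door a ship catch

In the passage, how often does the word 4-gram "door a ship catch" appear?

1

Scanning the 32 overlapping 4-gram windows for "door a ship catch":
  position 32–35: door a ship catch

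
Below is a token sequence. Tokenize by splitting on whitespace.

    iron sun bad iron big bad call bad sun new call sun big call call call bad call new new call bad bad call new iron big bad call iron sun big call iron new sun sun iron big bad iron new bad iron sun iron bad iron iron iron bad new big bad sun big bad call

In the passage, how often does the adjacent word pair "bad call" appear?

5

Scanning the 57 overlapping bigram windows for "bad call":
  position 6–7: bad call
  position 17–18: bad call
  position 23–24: bad call
  position 28–29: bad call
  position 57–58: bad call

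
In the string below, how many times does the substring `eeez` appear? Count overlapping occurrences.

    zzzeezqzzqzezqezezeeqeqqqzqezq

Sliding a length-4 window over the 30 characters (27 positions):
  (no match at any position)

0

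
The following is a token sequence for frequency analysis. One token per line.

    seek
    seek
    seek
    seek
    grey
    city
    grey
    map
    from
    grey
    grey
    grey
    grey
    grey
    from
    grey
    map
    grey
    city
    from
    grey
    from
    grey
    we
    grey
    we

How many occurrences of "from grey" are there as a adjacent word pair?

4

Scanning the 25 overlapping bigram windows for "from grey":
  position 9–10: from grey
  position 15–16: from grey
  position 20–21: from grey
  position 22–23: from grey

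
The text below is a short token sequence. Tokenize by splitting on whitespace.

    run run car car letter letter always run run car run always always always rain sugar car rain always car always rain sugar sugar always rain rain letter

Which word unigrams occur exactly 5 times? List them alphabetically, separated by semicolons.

car; rain; run

Unigram counts meeting the condition (exactly 5 times):
  car: 5
  rain: 5
  run: 5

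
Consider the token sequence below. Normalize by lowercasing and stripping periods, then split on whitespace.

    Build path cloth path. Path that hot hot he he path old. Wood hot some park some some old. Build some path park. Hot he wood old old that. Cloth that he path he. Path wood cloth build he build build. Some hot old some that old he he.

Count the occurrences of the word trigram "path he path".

1

Scanning the 47 overlapping trigram windows for "path he path":
  position 33–35: path he path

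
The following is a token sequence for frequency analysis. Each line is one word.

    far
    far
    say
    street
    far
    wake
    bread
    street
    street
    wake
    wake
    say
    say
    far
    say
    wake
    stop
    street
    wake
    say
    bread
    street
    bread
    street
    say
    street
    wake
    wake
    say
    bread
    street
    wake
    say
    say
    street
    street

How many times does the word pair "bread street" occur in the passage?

4

Scanning the 35 overlapping bigram windows for "bread street":
  position 7–8: bread street
  position 21–22: bread street
  position 23–24: bread street
  position 30–31: bread street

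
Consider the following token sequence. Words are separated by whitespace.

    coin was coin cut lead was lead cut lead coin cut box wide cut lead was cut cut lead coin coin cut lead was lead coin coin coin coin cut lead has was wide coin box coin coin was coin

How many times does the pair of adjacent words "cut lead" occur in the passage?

Scanning the 39 overlapping bigram windows for "cut lead":
  position 4–5: cut lead
  position 8–9: cut lead
  position 14–15: cut lead
  position 18–19: cut lead
  position 22–23: cut lead
  position 30–31: cut lead

6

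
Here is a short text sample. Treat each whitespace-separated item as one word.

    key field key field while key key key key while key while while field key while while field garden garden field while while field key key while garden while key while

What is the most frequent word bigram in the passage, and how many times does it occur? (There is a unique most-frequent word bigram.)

"key while", 5 times

Bigram frequencies (highest first):
  key while: 5
  key key: 4
  field key: 3
  while key: 3
  while while: 3
  while field: 3
  … (7 more, each ≤ 2)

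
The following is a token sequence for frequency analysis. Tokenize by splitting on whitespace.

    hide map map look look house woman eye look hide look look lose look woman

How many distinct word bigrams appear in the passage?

15 tokens → 14 bigram windows in total.
Repeated bigrams (each contributes count−1 duplicates):
  look look: 2
1 duplicate windows → 14 − 1 = 13 distinct.

13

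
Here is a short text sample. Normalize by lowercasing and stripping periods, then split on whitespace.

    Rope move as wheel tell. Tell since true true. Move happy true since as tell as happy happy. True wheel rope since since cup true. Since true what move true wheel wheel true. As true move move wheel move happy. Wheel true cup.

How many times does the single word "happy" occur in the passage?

4

Scanning the 43 tokens for "happy":
  position 11: happy
  position 17: happy
  position 18: happy
  position 40: happy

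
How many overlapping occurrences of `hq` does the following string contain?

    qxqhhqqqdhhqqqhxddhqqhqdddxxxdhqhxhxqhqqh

6

Sliding a length-2 window over the 41 characters (40 positions):
  position 5–6: hq
  position 11–12: hq
  position 19–20: hq
  position 22–23: hq
  position 31–32: hq
  position 38–39: hq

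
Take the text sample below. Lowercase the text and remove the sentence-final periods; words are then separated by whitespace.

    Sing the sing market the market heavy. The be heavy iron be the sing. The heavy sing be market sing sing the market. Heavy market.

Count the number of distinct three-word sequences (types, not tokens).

25 tokens → 23 trigram windows in total.
Repeated trigrams (each contributes count−1 duplicates):
  the market heavy: 2
1 duplicate windows → 23 − 1 = 22 distinct.

22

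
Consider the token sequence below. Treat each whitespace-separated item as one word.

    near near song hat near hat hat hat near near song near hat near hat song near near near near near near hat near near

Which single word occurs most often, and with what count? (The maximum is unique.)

"near", 15 times

Unigram frequencies (highest first):
  near: 15
  hat: 7
  song: 3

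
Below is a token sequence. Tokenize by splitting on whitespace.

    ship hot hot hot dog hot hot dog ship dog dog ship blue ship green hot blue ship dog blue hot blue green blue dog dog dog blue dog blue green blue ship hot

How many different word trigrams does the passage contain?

30

34 tokens → 32 trigram windows in total.
Repeated trigrams (each contributes count−1 duplicates):
  blue green blue: 2
  hot hot dog: 2
2 duplicate windows → 32 − 2 = 30 distinct.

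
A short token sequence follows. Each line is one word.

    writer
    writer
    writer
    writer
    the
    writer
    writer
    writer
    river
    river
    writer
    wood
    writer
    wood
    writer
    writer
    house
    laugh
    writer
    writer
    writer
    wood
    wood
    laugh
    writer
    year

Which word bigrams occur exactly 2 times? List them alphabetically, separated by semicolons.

Bigram counts meeting the condition (exactly 2 times):
  laugh writer: 2
  wood writer: 2

laugh writer; wood writer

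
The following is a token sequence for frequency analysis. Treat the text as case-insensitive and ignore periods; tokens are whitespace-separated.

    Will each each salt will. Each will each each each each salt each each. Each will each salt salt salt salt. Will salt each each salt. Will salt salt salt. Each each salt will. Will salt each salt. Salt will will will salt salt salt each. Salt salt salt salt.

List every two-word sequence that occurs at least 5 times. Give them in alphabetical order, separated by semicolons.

each each; each salt; salt each; salt salt; salt will

Bigram counts meeting the condition (at least 5 times):
  each each: 8
  each salt: 7
  salt each: 5
  salt salt: 11
  salt will: 5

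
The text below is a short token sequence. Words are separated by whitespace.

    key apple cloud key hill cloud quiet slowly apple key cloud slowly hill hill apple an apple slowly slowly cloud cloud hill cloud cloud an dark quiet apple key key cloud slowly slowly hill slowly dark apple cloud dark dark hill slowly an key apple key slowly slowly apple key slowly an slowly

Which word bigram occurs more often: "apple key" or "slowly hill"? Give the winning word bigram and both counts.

"apple key" (4 vs 2)

"apple key": 4 occurrences
"slowly hill": 2 occurrences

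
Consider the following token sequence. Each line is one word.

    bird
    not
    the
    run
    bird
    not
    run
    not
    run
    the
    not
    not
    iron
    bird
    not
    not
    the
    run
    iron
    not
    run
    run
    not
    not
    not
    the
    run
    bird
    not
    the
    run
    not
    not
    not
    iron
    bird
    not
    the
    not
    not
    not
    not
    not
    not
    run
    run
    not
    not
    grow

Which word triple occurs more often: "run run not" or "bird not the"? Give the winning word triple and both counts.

"bird not the" (3 vs 2)

"run run not": 2 occurrences
"bird not the": 3 occurrences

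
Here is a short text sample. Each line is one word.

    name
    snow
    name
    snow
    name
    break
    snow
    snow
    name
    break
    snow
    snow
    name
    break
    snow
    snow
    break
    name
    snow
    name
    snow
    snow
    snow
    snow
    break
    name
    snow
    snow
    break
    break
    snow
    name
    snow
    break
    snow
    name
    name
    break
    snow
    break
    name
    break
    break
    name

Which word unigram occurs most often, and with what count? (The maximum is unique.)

"snow", 19 times

Unigram frequencies (highest first):
  snow: 19
  name: 13
  break: 12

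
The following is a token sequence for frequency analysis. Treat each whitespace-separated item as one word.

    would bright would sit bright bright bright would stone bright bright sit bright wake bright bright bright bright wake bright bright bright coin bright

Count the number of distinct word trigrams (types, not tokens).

17

24 tokens → 22 trigram windows in total.
Repeated trigrams (each contributes count−1 duplicates):
  bright bright bright: 4
  bright wake bright: 2
  wake bright bright: 2
5 duplicate windows → 22 − 5 = 17 distinct.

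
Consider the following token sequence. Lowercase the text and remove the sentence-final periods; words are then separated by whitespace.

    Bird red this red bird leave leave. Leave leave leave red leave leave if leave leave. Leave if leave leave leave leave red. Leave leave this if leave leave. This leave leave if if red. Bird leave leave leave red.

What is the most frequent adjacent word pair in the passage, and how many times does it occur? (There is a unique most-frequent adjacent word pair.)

"leave leave", 15 times

Bigram frequencies (highest first):
  leave leave: 15
  leave red: 3
  leave if: 3
  if leave: 3
  red bird: 2
  bird leave: 2
  … (9 more, each ≤ 2)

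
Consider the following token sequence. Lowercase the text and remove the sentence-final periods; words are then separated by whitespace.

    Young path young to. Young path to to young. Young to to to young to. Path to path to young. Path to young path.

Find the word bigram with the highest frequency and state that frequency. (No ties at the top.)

Bigram frequencies (highest first):
  to young: 5
  young path: 4
  path to: 4
  young to: 3
  to to: 3
  to path: 2
  … (2 more, each ≤ 1)

"to young", 5 times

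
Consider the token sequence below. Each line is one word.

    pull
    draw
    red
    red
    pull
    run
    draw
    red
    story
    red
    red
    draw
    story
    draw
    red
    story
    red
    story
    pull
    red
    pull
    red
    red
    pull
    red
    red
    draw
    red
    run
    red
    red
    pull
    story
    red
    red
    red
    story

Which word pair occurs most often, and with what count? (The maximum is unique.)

Bigram frequencies (highest first):
  red red: 7
  draw red: 4
  red pull: 4
  red story: 4
  story red: 3
  pull red: 3
  … (10 more, each ≤ 2)

"red red", 7 times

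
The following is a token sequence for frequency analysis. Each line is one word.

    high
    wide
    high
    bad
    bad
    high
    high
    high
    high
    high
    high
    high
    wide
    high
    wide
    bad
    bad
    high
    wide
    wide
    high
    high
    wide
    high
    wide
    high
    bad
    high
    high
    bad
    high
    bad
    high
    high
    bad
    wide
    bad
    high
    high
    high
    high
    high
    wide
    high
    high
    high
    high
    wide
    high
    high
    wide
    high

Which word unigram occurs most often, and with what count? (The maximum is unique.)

"high", 32 times

Unigram frequencies (highest first):
  high: 32
  wide: 11
  bad: 9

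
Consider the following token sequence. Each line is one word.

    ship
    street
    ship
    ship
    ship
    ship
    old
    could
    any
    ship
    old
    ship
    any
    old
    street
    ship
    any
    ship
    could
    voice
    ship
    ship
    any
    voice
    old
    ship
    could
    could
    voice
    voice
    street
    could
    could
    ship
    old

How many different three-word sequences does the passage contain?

32

35 tokens → 33 trigram windows in total.
Repeated trigrams (each contributes count−1 duplicates):
  ship ship ship: 2
1 duplicate windows → 33 − 1 = 32 distinct.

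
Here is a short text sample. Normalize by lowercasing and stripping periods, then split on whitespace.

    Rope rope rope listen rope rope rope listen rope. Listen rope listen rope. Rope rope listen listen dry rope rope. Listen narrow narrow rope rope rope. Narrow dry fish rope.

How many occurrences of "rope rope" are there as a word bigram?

Scanning the 29 overlapping bigram windows for "rope rope":
  position 1–2: rope rope
  position 2–3: rope rope
  position 5–6: rope rope
  position 6–7: rope rope
  position 13–14: rope rope
  position 14–15: rope rope
  position 19–20: rope rope
  position 24–25: rope rope
  position 25–26: rope rope

9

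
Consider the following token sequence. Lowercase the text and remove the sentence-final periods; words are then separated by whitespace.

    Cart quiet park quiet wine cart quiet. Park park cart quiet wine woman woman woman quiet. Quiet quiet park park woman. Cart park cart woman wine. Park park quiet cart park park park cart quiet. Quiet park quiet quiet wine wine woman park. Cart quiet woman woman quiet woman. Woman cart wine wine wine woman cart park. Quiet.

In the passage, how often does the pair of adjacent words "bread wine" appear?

0

Scanning the 57 overlapping bigram windows for "bread wine":
  (none found)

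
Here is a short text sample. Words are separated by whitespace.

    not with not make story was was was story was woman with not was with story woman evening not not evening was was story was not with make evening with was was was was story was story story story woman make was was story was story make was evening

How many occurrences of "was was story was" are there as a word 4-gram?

Scanning the 46 overlapping 4-gram windows for "was was story was":
  position 7–10: was was story was
  position 22–25: was was story was
  position 33–36: was was story was
  position 42–45: was was story was

4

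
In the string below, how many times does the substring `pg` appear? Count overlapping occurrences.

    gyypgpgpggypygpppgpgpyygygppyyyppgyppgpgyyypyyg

Sliding a length-2 window over the 47 characters (46 positions):
  position 4–5: pg
  position 6–7: pg
  position 8–9: pg
  position 17–18: pg
  position 19–20: pg
  position 33–34: pg
  position 37–38: pg
  position 39–40: pg

8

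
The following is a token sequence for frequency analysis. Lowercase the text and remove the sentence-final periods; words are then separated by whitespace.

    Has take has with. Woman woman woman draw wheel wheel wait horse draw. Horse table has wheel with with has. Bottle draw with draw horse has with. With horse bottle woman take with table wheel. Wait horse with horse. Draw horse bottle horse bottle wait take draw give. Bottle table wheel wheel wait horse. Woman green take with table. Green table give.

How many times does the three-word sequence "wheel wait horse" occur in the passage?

3

Scanning the 60 overlapping trigram windows for "wheel wait horse":
  position 10–12: wheel wait horse
  position 35–37: wheel wait horse
  position 52–54: wheel wait horse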